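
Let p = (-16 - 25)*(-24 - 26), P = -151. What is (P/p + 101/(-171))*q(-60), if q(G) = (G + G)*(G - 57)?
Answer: -36327876/3895 ≈ -9326.8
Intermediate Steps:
q(G) = 2*G*(-57 + G) (q(G) = (2*G)*(-57 + G) = 2*G*(-57 + G))
p = 2050 (p = -41*(-50) = 2050)
(P/p + 101/(-171))*q(-60) = (-151/2050 + 101/(-171))*(2*(-60)*(-57 - 60)) = (-151*1/2050 + 101*(-1/171))*(2*(-60)*(-117)) = (-151/2050 - 101/171)*14040 = -232871/350550*14040 = -36327876/3895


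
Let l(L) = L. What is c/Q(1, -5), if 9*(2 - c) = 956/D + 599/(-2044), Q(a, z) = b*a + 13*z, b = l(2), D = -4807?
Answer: -181692601/5571063036 ≈ -0.032614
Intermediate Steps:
b = 2
Q(a, z) = 2*a + 13*z
c = 181692601/88429572 (c = 2 - (956/(-4807) + 599/(-2044))/9 = 2 - (956*(-1/4807) + 599*(-1/2044))/9 = 2 - (-956/4807 - 599/2044)/9 = 2 - ⅑*(-4833457/9825508) = 2 + 4833457/88429572 = 181692601/88429572 ≈ 2.0547)
c/Q(1, -5) = 181692601/(88429572*(2*1 + 13*(-5))) = 181692601/(88429572*(2 - 65)) = (181692601/88429572)/(-63) = (181692601/88429572)*(-1/63) = -181692601/5571063036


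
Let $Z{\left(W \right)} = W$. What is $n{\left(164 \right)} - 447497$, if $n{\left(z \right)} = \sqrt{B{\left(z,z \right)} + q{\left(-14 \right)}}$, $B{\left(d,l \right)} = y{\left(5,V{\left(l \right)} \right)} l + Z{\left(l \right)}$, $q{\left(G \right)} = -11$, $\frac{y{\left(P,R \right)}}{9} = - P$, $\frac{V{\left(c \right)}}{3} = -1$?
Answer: $-447497 + 3 i \sqrt{803} \approx -4.475 \cdot 10^{5} + 85.012 i$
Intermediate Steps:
$V{\left(c \right)} = -3$ ($V{\left(c \right)} = 3 \left(-1\right) = -3$)
$y{\left(P,R \right)} = - 9 P$ ($y{\left(P,R \right)} = 9 \left(- P\right) = - 9 P$)
$B{\left(d,l \right)} = - 44 l$ ($B{\left(d,l \right)} = \left(-9\right) 5 l + l = - 45 l + l = - 44 l$)
$n{\left(z \right)} = \sqrt{-11 - 44 z}$ ($n{\left(z \right)} = \sqrt{- 44 z - 11} = \sqrt{-11 - 44 z}$)
$n{\left(164 \right)} - 447497 = \sqrt{-11 - 7216} - 447497 = \sqrt{-7227} - 447497 = 3 i \sqrt{803} - 447497 = -447497 + 3 i \sqrt{803}$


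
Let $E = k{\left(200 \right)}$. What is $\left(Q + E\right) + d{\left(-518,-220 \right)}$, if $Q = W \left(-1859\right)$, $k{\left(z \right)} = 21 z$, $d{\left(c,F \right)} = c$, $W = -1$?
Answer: $5541$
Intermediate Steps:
$E = 4200$ ($E = 21 \cdot 200 = 4200$)
$Q = 1859$ ($Q = \left(-1\right) \left(-1859\right) = 1859$)
$\left(Q + E\right) + d{\left(-518,-220 \right)} = \left(1859 + 4200\right) - 518 = 6059 - 518 = 5541$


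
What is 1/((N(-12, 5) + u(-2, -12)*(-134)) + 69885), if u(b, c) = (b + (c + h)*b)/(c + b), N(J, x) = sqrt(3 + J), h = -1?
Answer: 1145207/80295861750 - 49*I/80295861750 ≈ 1.4262e-5 - 6.1024e-10*I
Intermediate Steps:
u(b, c) = (b + b*(-1 + c))/(b + c) (u(b, c) = (b + (c - 1)*b)/(c + b) = (b + (-1 + c)*b)/(b + c) = (b + b*(-1 + c))/(b + c))
1/((N(-12, 5) + u(-2, -12)*(-134)) + 69885) = 1/((sqrt(3 - 12) - 2*(-12)/(-2 - 12)*(-134)) + 69885) = 1/((sqrt(-9) - 2*(-12)/(-14)*(-134)) + 69885) = 1/((3*I - 2*(-12)*(-1/14)*(-134)) + 69885) = 1/((3*I - 12/7*(-134)) + 69885) = 1/((3*I + 1608/7) + 69885) = 1/((1608/7 + 3*I) + 69885) = 1/(490803/7 + 3*I) = 49*(490803/7 - 3*I)/240887585250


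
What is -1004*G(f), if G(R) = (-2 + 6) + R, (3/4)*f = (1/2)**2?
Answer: -13052/3 ≈ -4350.7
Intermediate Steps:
f = 1/3 (f = 4*(1/2)**2/3 = (4/3)*(1/4) = 1/3 ≈ 0.33333)
G(R) = 4 + R
-1004*G(f) = -1004*(4 + 1/3) = -1004*13/3 = -13052/3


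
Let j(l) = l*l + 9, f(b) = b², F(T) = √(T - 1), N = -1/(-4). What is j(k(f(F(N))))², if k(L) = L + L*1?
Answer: 2025/16 ≈ 126.56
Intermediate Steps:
N = ¼ (N = -1*(-¼) = ¼ ≈ 0.25000)
F(T) = √(-1 + T)
k(L) = 2*L (k(L) = L + L = 2*L)
j(l) = 9 + l² (j(l) = l² + 9 = 9 + l²)
j(k(f(F(N))))² = (9 + (2*(√(-1 + ¼))²)²)² = (9 + (2*(√(-¾))²)²)² = (9 + (2*(I*√3/2)²)²)² = (9 + (2*(-¾))²)² = (9 + (-3/2)²)² = (9 + 9/4)² = (45/4)² = 2025/16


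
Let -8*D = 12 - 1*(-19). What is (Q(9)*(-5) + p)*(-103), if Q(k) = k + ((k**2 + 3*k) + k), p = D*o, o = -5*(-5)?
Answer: 598945/8 ≈ 74868.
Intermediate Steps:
D = -31/8 (D = -(12 - 1*(-19))/8 = -(12 + 19)/8 = -1/8*31 = -31/8 ≈ -3.8750)
o = 25
p = -775/8 (p = -31/8*25 = -775/8 ≈ -96.875)
Q(k) = k**2 + 5*k (Q(k) = k + (k**2 + 4*k) = k**2 + 5*k)
(Q(9)*(-5) + p)*(-103) = ((9*(5 + 9))*(-5) - 775/8)*(-103) = ((9*14)*(-5) - 775/8)*(-103) = (126*(-5) - 775/8)*(-103) = (-630 - 775/8)*(-103) = -5815/8*(-103) = 598945/8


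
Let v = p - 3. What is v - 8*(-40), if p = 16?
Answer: 333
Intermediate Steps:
v = 13 (v = 16 - 3 = 13)
v - 8*(-40) = 13 - 8*(-40) = 13 + 320 = 333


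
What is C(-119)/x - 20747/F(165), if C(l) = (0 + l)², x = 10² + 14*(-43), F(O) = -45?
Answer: 9777749/22590 ≈ 432.84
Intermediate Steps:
x = -502 (x = 100 - 602 = -502)
C(l) = l²
C(-119)/x - 20747/F(165) = (-119)²/(-502) - 20747/(-45) = 14161*(-1/502) - 20747*(-1/45) = -14161/502 + 20747/45 = 9777749/22590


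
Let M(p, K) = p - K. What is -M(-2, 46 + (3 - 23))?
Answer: 28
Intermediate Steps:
-M(-2, 46 + (3 - 23)) = -(-2 - (46 + (3 - 23))) = -(-2 - (46 - 20)) = -(-2 - 1*26) = -(-2 - 26) = -1*(-28) = 28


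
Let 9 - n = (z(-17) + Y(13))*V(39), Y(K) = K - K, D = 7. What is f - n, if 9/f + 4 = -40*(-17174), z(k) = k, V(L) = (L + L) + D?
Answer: -998834015/686956 ≈ -1454.0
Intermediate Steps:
Y(K) = 0
V(L) = 7 + 2*L (V(L) = (L + L) + 7 = 2*L + 7 = 7 + 2*L)
f = 9/686956 (f = 9/(-4 - 40*(-17174)) = 9/(-4 + 686960) = 9/686956 ≈ 1.3101e-5)
n = 1454 (n = 9 - (-17 + 0)*(7 + 2*39) = 9 - (-17)*(7 + 78) = 9 - (-17)*85 = 9 - 1*(-1445) = 9 + 1445 = 1454)
f - n = 9/686956 - 1*1454 = 9/686956 - 1454 = -998834015/686956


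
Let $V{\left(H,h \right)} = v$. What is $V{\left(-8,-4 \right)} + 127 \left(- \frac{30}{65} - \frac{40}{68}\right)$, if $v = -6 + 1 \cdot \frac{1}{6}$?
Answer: $- \frac{184519}{1326} \approx -139.15$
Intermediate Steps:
$v = - \frac{35}{6}$ ($v = -6 + 1 \cdot \frac{1}{6} = -6 + \frac{1}{6} = - \frac{35}{6} \approx -5.8333$)
$V{\left(H,h \right)} = - \frac{35}{6}$
$V{\left(-8,-4 \right)} + 127 \left(- \frac{30}{65} - \frac{40}{68}\right) = - \frac{35}{6} + 127 \left(- \frac{30}{65} - \frac{40}{68}\right) = - \frac{35}{6} + 127 \left(\left(-30\right) \frac{1}{65} - \frac{10}{17}\right) = - \frac{35}{6} + 127 \left(- \frac{6}{13} - \frac{10}{17}\right) = - \frac{35}{6} + 127 \left(- \frac{232}{221}\right) = - \frac{35}{6} - \frac{29464}{221} = - \frac{184519}{1326}$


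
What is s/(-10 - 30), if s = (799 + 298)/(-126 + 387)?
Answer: -1097/10440 ≈ -0.10508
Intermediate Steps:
s = 1097/261 ≈ 4.2031
s/(-10 - 30) = 1097/(261*(-10 - 30)) = (1097/261)/(-40) = (1097/261)*(-1/40) = -1097/10440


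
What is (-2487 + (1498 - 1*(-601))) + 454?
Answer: 66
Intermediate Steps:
(-2487 + (1498 - 1*(-601))) + 454 = (-2487 + (1498 + 601)) + 454 = (-2487 + 2099) + 454 = -388 + 454 = 66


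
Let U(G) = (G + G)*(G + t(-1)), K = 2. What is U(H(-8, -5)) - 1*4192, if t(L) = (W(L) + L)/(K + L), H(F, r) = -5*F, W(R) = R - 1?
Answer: -1232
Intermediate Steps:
W(R) = -1 + R
t(L) = (-1 + 2*L)/(2 + L) (t(L) = ((-1 + L) + L)/(2 + L) = (-1 + 2*L)/(2 + L))
U(G) = 2*G*(-3 + G) (U(G) = (G + G)*(G + (-1 + 2*(-1))/(2 - 1)) = (2*G)*(G + (-1 - 2)/1) = (2*G)*(G + 1*(-3)) = (2*G)*(G - 3) = (2*G)*(-3 + G) = 2*G*(-3 + G))
U(H(-8, -5)) - 1*4192 = 2*(-5*(-8))*(-3 - 5*(-8)) - 1*4192 = 2*40*(-3 + 40) - 4192 = 2*40*37 - 4192 = 2960 - 4192 = -1232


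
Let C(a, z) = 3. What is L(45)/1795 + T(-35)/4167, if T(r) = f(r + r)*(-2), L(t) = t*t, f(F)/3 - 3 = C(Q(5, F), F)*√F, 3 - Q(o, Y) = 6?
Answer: 186797/166217 - 2*I*√70/463 ≈ 1.1238 - 0.036141*I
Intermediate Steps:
Q(o, Y) = -3 (Q(o, Y) = 3 - 1*6 = 3 - 6 = -3)
f(F) = 9 + 9*√F (f(F) = 9 + 3*(3*√F) = 9 + 9*√F)
L(t) = t²
T(r) = -18 - 18*√2*√r (T(r) = (9 + 9*√(r + r))*(-2) = (9 + 9*√(2*r))*(-2) = (9 + 9*(√2*√r))*(-2) = (9 + 9*√2*√r)*(-2) = -18 - 18*√2*√r)
L(45)/1795 + T(-35)/4167 = 45²/1795 + (-18 - 18*√2*√(-35))/4167 = 2025*(1/1795) + (-18 - 18*√2*I*√35)*(1/4167) = 405/359 + (-18 - 18*I*√70)*(1/4167) = 405/359 + (-2/463 - 2*I*√70/463) = 186797/166217 - 2*I*√70/463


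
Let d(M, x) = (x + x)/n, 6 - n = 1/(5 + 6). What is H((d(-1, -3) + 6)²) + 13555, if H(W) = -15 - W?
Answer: 57101524/4225 ≈ 13515.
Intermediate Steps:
n = 65/11 (n = 6 - 1/(5 + 6) = 6 - 1/11 = 65/11 ≈ 5.9091)
d(M, x) = 22*x/65 (d(M, x) = (x + x)/(65/11) = (2*x)*(11/65) = 22*x/65)
H((d(-1, -3) + 6)²) + 13555 = (-15 - ((22/65)*(-3) + 6)²) + 13555 = (-15 - (-66/65 + 6)²) + 13555 = (-15 - (324/65)²) + 13555 = (-15 - 1*104976/4225) + 13555 = (-15 - 104976/4225) + 13555 = -168351/4225 + 13555 = 57101524/4225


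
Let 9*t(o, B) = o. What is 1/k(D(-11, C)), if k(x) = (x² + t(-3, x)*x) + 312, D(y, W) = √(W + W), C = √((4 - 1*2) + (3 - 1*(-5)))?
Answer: 3/(936 + 6*√10 - 2^(¾)*5^(¼)) ≈ 0.0031497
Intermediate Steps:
t(o, B) = o/9
C = √10 (C = √((4 - 2) + (3 + 5)) = √(2 + 8) = √10 ≈ 3.1623)
D(y, W) = √2*√W (D(y, W) = √(2*W) = √2*√W)
k(x) = 312 + x² - x/3 (k(x) = (x² + ((⅑)*(-3))*x) + 312 = (x² - x/3) + 312 = 312 + x² - x/3)
1/k(D(-11, C)) = 1/(312 + (√2*√(√10))² - √2*√(√10)/3) = 1/(312 + (√2*10^(¼))² - √2*10^(¼)/3) = 1/(312 + (2^(¾)*5^(¼))² - 2^(¾)*5^(¼)/3) = 1/(312 + 2*√10 - 2^(¾)*5^(¼)/3)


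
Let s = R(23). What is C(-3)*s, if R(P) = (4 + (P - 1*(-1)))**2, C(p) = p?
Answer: -2352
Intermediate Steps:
R(P) = (5 + P)**2 (R(P) = (4 + (P + 1))**2 = (4 + (1 + P))**2 = (5 + P)**2)
s = 784 (s = (5 + 23)**2 = 28**2 = 784)
C(-3)*s = -3*784 = -2352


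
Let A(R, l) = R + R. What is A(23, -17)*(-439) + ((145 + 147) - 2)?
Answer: -19904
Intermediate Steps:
A(R, l) = 2*R
A(23, -17)*(-439) + ((145 + 147) - 2) = (2*23)*(-439) + ((145 + 147) - 2) = 46*(-439) + (292 - 2) = -20194 + 290 = -19904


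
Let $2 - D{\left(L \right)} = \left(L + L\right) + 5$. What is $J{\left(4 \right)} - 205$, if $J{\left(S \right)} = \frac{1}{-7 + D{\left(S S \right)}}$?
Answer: $- \frac{8611}{42} \approx -205.02$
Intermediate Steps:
$D{\left(L \right)} = -3 - 2 L$ ($D{\left(L \right)} = 2 - \left(\left(L + L\right) + 5\right) = 2 - \left(2 L + 5\right) = 2 - \left(5 + 2 L\right) = -3 - 2 L$)
$J{\left(S \right)} = \frac{1}{-10 - 2 S^{2}}$ ($J{\left(S \right)} = \frac{1}{-7 - \left(3 + 2 S S\right)} = \frac{1}{-7 - \left(3 + 2 S^{2}\right)} = \frac{1}{-10 - 2 S^{2}}$)
$J{\left(4 \right)} - 205 = - \frac{1}{10 + 2 \cdot 4^{2}} - 205 = - \frac{1}{10 + 2 \cdot 16} - 205 = - \frac{1}{10 + 32} - 205 = - \frac{1}{42} - 205 = - \frac{8611}{42}$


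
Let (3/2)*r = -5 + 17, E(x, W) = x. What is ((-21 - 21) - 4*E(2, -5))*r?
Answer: -400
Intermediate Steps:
r = 8 (r = 2*(-5 + 17)/3 = (⅔)*12 = 8)
((-21 - 21) - 4*E(2, -5))*r = ((-21 - 21) - 4*2)*8 = (-42 - 8)*8 = -50*8 = -400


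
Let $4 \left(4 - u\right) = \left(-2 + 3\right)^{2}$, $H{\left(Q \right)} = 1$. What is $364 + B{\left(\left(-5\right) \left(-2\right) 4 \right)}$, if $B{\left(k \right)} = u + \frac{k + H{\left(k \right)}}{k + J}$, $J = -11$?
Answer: $\frac{42823}{116} \approx 369.16$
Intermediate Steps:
$u = \frac{15}{4}$ ($u = 4 - \frac{\left(-2 + 3\right)^{2}}{4} = 4 - \frac{1^{2}}{4} = 4 - \frac{1}{4} = \frac{15}{4} \approx 3.75$)
$B{\left(k \right)} = \frac{15}{4} + \frac{1 + k}{-11 + k}$ ($B{\left(k \right)} = \frac{15}{4} + \frac{k + 1}{k - 11} = \frac{15}{4} + \frac{1 + k}{-11 + k}$)
$364 + B{\left(\left(-5\right) \left(-2\right) 4 \right)} = 364 + \frac{-161 + 19 \left(-5\right) \left(-2\right) 4}{4 \left(-11 + \left(-5\right) \left(-2\right) 4\right)} = 364 + \frac{-161 + 19 \cdot 10 \cdot 4}{4 \left(-11 + 10 \cdot 4\right)} = 364 + \frac{-161 + 19 \cdot 40}{4 \left(-11 + 40\right)} = 364 + \frac{-161 + 760}{4 \cdot 29} = 364 + \frac{1}{4} \cdot \frac{1}{29} \cdot 599 = 364 + \frac{599}{116} = \frac{42823}{116}$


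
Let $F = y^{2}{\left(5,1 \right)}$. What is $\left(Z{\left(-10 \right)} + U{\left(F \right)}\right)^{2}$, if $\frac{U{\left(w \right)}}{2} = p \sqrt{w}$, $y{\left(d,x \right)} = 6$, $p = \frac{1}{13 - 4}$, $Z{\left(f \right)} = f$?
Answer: $\frac{676}{9} \approx 75.111$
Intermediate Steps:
$p = \frac{1}{9} \approx 0.11111$
$F = 36$ ($F = 6^{2} = 36$)
$U{\left(w \right)} = \frac{2 \sqrt{w}}{9}$ ($U{\left(w \right)} = 2 \frac{\sqrt{w}}{9} = \frac{2 \sqrt{w}}{9}$)
$\left(Z{\left(-10 \right)} + U{\left(F \right)}\right)^{2} = \left(-10 + \frac{2 \sqrt{36}}{9}\right)^{2} = \left(-10 + \frac{2}{9} \cdot 6\right)^{2} = \left(-10 + \frac{4}{3}\right)^{2} = \left(- \frac{26}{3}\right)^{2} = \frac{676}{9}$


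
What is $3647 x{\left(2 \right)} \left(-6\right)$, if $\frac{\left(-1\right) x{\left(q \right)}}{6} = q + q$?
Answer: $525168$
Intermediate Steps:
$x{\left(q \right)} = - 12 q$ ($x{\left(q \right)} = - 6 \left(q + q\right) = - 6 \cdot 2 q = - 12 q$)
$3647 x{\left(2 \right)} \left(-6\right) = 3647 \left(-12\right) 2 \left(-6\right) = 3647 \left(\left(-24\right) \left(-6\right)\right) = 3647 \cdot 144 = 525168$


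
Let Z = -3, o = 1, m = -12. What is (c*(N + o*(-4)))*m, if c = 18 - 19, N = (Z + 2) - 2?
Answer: -84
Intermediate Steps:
N = -3 (N = (-3 + 2) - 2 = -1 - 2 = -3)
c = -1
(c*(N + o*(-4)))*m = -(-3 + 1*(-4))*(-12) = -(-3 - 4)*(-12) = -1*(-7)*(-12) = 7*(-12) = -84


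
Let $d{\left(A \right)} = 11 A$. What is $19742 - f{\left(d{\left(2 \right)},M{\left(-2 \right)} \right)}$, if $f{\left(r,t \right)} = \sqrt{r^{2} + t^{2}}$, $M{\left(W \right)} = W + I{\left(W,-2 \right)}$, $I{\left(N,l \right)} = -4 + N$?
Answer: $19742 - 2 \sqrt{137} \approx 19719.0$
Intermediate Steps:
$M{\left(W \right)} = -4 + 2 W$ ($M{\left(W \right)} = W + \left(-4 + W\right) = -4 + 2 W$)
$19742 - f{\left(d{\left(2 \right)},M{\left(-2 \right)} \right)} = 19742 - \sqrt{\left(11 \cdot 2\right)^{2} + \left(-4 + 2 \left(-2\right)\right)^{2}} = 19742 - \sqrt{22^{2} + \left(-4 - 4\right)^{2}} = 19742 - \sqrt{484 + \left(-8\right)^{2}} = 19742 - \sqrt{484 + 64} = 19742 - \sqrt{548} = 19742 - 2 \sqrt{137}$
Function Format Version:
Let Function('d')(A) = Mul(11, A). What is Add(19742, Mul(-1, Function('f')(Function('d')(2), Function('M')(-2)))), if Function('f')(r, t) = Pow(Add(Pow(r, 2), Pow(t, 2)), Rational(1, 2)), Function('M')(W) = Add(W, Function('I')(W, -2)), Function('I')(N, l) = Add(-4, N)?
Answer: Add(19742, Mul(-2, Pow(137, Rational(1, 2)))) ≈ 19719.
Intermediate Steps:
Function('M')(W) = Add(-4, Mul(2, W)) (Function('M')(W) = Add(W, Add(-4, W)) = Add(-4, Mul(2, W)))
Add(19742, Mul(-1, Function('f')(Function('d')(2), Function('M')(-2)))) = Add(19742, Mul(-1, Pow(Add(Pow(Mul(11, 2), 2), Pow(Add(-4, Mul(2, -2)), 2)), Rational(1, 2)))) = Add(19742, Mul(-1, Pow(Add(Pow(22, 2), Pow(Add(-4, -4), 2)), Rational(1, 2)))) = Add(19742, Mul(-1, Pow(Add(484, Pow(-8, 2)), Rational(1, 2)))) = Add(19742, Mul(-1, Pow(Add(484, 64), Rational(1, 2)))) = Add(19742, Mul(-1, Pow(548, Rational(1, 2)))) = Add(19742, Mul(-1, Mul(2, Pow(137, Rational(1, 2))))) = Add(19742, Mul(-2, Pow(137, Rational(1, 2))))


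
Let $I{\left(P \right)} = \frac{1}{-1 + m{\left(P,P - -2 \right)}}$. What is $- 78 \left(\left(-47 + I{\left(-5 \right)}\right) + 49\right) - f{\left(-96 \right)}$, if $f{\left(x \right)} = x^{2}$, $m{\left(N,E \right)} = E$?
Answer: $- \frac{18705}{2} \approx -9352.5$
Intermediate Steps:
$I{\left(P \right)} = \frac{1}{1 + P}$ ($I{\left(P \right)} = \frac{1}{-1 + \left(P - -2\right)} = \frac{1}{-1 + \left(P + 2\right)} = \frac{1}{-1 + \left(2 + P\right)} = \frac{1}{1 + P}$)
$- 78 \left(\left(-47 + I{\left(-5 \right)}\right) + 49\right) - f{\left(-96 \right)} = - 78 \left(\left(-47 + \frac{1}{1 - 5}\right) + 49\right) - \left(-96\right)^{2} = - 78 \left(\left(-47 + \frac{1}{-4}\right) + 49\right) - 9216 = - 78 \left(\left(-47 - \frac{1}{4}\right) + 49\right) - 9216 = - 78 \left(- \frac{189}{4} + 49\right) - 9216 = \left(-78\right) \frac{7}{4} - 9216 = - \frac{273}{2} - 9216 = - \frac{18705}{2}$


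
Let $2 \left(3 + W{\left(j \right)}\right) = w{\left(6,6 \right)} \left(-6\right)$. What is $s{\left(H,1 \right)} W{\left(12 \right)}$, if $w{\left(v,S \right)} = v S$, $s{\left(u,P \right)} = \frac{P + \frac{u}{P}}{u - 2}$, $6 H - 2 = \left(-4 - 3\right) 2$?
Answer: $- \frac{111}{4} \approx -27.75$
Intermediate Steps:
$H = -2$ ($H = \frac{1}{3} + \frac{\left(-4 - 3\right) 2}{6} = \frac{1}{3} + \frac{\left(-7\right) 2}{6} = \frac{1}{3} + \frac{1}{6} \left(-14\right) = \frac{1}{3} - \frac{7}{3} = -2$)
$s{\left(u,P \right)} = \frac{P + \frac{u}{P}}{-2 + u}$
$w{\left(v,S \right)} = S v$
$W{\left(j \right)} = -111$ ($W{\left(j \right)} = -3 + \frac{6 \cdot 6 \left(-6\right)}{2} = -3 + \frac{36 \left(-6\right)}{2} = -3 + \frac{1}{2} \left(-216\right) = -3 - 108 = -111$)
$s{\left(H,1 \right)} W{\left(12 \right)} = \frac{-2 + 1^{2}}{1 \left(-2 - 2\right)} \left(-111\right) = 1 \frac{1}{-4} \left(-2 + 1\right) \left(-111\right) = 1 \left(- \frac{1}{4}\right) \left(-1\right) \left(-111\right) = \frac{1}{4} \left(-111\right) = - \frac{111}{4}$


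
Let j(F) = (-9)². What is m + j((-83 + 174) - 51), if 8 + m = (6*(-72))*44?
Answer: -18935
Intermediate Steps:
j(F) = 81
m = -19016 (m = -8 + (6*(-72))*44 = -8 - 432*44 = -8 - 19008 = -19016)
m + j((-83 + 174) - 51) = -19016 + 81 = -18935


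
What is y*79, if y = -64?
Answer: -5056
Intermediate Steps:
y*79 = -64*79 = -5056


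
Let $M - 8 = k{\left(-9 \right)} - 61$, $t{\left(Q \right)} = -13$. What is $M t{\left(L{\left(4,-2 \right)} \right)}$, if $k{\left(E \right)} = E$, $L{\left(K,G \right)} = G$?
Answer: $806$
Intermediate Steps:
$M = -62$ ($M = 8 - 70 = -62$)
$M t{\left(L{\left(4,-2 \right)} \right)} = \left(-62\right) \left(-13\right) = 806$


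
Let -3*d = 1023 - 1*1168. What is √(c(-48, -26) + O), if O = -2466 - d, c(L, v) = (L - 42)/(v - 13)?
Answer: 313*I*√39/39 ≈ 50.12*I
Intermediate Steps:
d = 145/3 (d = -(1023 - 1*1168)/3 = -(1023 - 1168)/3 = -⅓*(-145) = 145/3 ≈ 48.333)
c(L, v) = (-42 + L)/(-13 + v)
O = -7543/3 (O = -2466 - 1*145/3 = -2466 - 145/3 = -7543/3 ≈ -2514.3)
√(c(-48, -26) + O) = √((-42 - 48)/(-13 - 26) - 7543/3) = √(-90/(-39) - 7543/3) = √(-1/39*(-90) - 7543/3) = √(30/13 - 7543/3) = √(-97969/39) = 313*I*√39/39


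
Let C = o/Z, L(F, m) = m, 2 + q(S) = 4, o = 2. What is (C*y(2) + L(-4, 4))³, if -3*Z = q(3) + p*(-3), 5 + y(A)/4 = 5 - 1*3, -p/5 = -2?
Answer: 1000/343 ≈ 2.9155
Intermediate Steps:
p = 10 (p = -5*(-2) = 10)
q(S) = 2 (q(S) = -2 + 4 = 2)
y(A) = -12 (y(A) = -20 + 4*(5 - 1*3) = -20 + 4*(5 - 3) = -20 + 4*2 = -20 + 8 = -12)
Z = 28/3 (Z = -(2 + 10*(-3))/3 = -(2 - 30)/3 = -⅓*(-28) = 28/3 ≈ 9.3333)
C = 3/14 (C = 2/(28/3) = 2*(3/28) = 3/14 ≈ 0.21429)
(C*y(2) + L(-4, 4))³ = ((3/14)*(-12) + 4)³ = (-18/7 + 4)³ = (10/7)³ = 1000/343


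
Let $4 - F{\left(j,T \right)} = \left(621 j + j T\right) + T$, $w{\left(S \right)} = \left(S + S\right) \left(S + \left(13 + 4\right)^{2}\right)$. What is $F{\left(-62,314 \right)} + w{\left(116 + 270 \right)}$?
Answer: $578760$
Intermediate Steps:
$w{\left(S \right)} = 2 S \left(289 + S\right)$ ($w{\left(S \right)} = 2 S \left(S + 17^{2}\right) = 2 S \left(S + 289\right) = 2 S \left(289 + S\right)$)
$F{\left(j,T \right)} = 4 - T - 621 j - T j$ ($F{\left(j,T \right)} = 4 - \left(\left(621 j + j T\right) + T\right) = 4 - \left(\left(621 j + T j\right) + T\right) = 4 - \left(T + 621 j + T j\right) = 4 - T - 621 j - T j$)
$F{\left(-62,314 \right)} + w{\left(116 + 270 \right)} = \left(4 - 314 - -38502 - 314 \left(-62\right)\right) + 2 \left(116 + 270\right) \left(289 + \left(116 + 270\right)\right) = \left(4 - 314 + 38502 + 19468\right) + 2 \cdot 386 \left(289 + 386\right) = 57660 + 2 \cdot 386 \cdot 675 = 57660 + 521100 = 578760$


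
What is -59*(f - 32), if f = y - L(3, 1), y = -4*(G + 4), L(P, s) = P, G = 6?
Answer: 4425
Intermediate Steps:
y = -40 (y = -4*(6 + 4) = -4*10 = -40)
f = -43 (f = -40 - 1*3 = -40 - 3 = -43)
-59*(f - 32) = -59*(-43 - 32) = -59*(-75) = 4425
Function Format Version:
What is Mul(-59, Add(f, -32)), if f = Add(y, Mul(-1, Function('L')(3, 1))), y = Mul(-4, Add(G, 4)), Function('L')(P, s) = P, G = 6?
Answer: 4425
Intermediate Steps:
y = -40 (y = Mul(-4, Add(6, 4)) = Mul(-4, 10) = -40)
f = -43 (f = Add(-40, Mul(-1, 3)) = Add(-40, -3) = -43)
Mul(-59, Add(f, -32)) = Mul(-59, Add(-43, -32)) = Mul(-59, -75) = 4425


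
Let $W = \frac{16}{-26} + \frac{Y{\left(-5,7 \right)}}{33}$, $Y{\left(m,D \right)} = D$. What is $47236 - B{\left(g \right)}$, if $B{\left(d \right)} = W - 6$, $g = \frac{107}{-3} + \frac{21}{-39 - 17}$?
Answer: $\frac{20266991}{429} \approx 47242.0$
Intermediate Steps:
$W = - \frac{173}{429}$ ($W = \frac{16}{-26} + \frac{7}{33} = 16 \left(- \frac{1}{26}\right) + 7 \cdot \frac{1}{33} = - \frac{8}{13} + \frac{7}{33} = - \frac{173}{429} \approx -0.40326$)
$g = - \frac{865}{24}$ ($g = 107 \left(- \frac{1}{3}\right) + \frac{21}{-56} = - \frac{107}{3} + 21 \left(- \frac{1}{56}\right) = - \frac{107}{3} - \frac{3}{8} = - \frac{865}{24} \approx -36.042$)
$B{\left(d \right)} = - \frac{2747}{429}$ ($B{\left(d \right)} = - \frac{173}{429} - 6 = - \frac{2747}{429}$)
$47236 - B{\left(g \right)} = 47236 - - \frac{2747}{429} = 47236 + \frac{2747}{429} = \frac{20266991}{429}$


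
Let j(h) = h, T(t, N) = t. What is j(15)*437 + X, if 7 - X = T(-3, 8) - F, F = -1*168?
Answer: 6397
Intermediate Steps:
F = -168
X = -158 (X = 7 - (-3 - 1*(-168)) = 7 - (-3 + 168) = 7 - 1*165 = 7 - 165 = -158)
j(15)*437 + X = 15*437 - 158 = 6555 - 158 = 6397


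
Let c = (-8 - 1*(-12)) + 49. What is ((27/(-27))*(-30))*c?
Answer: 1590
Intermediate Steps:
c = 53 (c = (-8 + 12) + 49 = 4 + 49 = 53)
((27/(-27))*(-30))*c = ((27/(-27))*(-30))*53 = ((27*(-1/27))*(-30))*53 = -1*(-30)*53 = 30*53 = 1590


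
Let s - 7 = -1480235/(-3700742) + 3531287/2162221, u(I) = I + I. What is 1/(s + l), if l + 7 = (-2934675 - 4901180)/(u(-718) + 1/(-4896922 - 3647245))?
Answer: 98177746228287255655366/535928429646893515776317627 ≈ 0.00018319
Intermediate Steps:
u(I) = 2*I
s = 72281731792763/8001822067982 (s = 7 + (-1480235/(-3700742) + 3531287/2162221) = 7 + (-1480235*(-1/3700742) + 3531287*(1/2162221)) = 7 + (1480235/3700742 + 3531287/2162221) = 7 + 16268977316889/8001822067982 = 72281731792763/8001822067982 ≈ 9.0332)
l = 66864967741094/12269423813 (l = -7 + (-2934675 - 4901180)/(2*(-718) + 1/(-4896922 - 3647245)) = -7 - 7835855/(-1436 + 1/(-8544167)) = -7 - 7835855/(-1436 - 1/8544167) = -7 - 7835855/(-12269423813/8544167) = -7 - 7835855*(-8544167/12269423813) = -7 + 66950853707785/12269423813 = 66864967741094/12269423813 ≈ 5449.7)
1/(s + l) = 1/(72281731792763/8001822067982 + 66864967741094/12269423813) = 1/(535928429646893515776317627/98177746228287255655366) = 98177746228287255655366/535928429646893515776317627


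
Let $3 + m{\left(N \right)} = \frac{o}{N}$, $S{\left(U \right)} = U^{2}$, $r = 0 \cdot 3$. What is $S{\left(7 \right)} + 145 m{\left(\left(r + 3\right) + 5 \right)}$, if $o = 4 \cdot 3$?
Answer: $- \frac{337}{2} \approx -168.5$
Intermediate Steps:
$r = 0$
$o = 12$
$m{\left(N \right)} = -3 + \frac{12}{N}$
$S{\left(7 \right)} + 145 m{\left(\left(r + 3\right) + 5 \right)} = 7^{2} + 145 \left(-3 + \frac{12}{\left(0 + 3\right) + 5}\right) = 49 + 145 \left(-3 + \frac{12}{3 + 5}\right) = 49 + 145 \left(-3 + \frac{12}{8}\right) = 49 + 145 \left(-3 + 12 \cdot \frac{1}{8}\right) = 49 + 145 \left(-3 + \frac{3}{2}\right) = 49 + 145 \left(- \frac{3}{2}\right) = 49 - \frac{435}{2} = - \frac{337}{2}$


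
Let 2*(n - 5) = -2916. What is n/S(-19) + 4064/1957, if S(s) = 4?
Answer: -2827265/7828 ≈ -361.17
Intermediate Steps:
n = -1453 (n = 5 + (1/2)*(-2916) = 5 - 1458 = -1453)
n/S(-19) + 4064/1957 = -1453/4 + 4064/1957 = -2827265/7828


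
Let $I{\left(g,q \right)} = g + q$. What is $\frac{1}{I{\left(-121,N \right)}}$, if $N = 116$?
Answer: $- \frac{1}{5} \approx -0.2$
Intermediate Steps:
$\frac{1}{I{\left(-121,N \right)}} = \frac{1}{-121 + 116} = \frac{1}{-5} = - \frac{1}{5}$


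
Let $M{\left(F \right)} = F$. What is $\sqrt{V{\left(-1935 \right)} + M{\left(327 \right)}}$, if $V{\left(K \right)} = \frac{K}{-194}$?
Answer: $\frac{\sqrt{12682362}}{194} \approx 18.357$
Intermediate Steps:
$V{\left(K \right)} = - \frac{K}{194}$ ($V{\left(K \right)} = K \left(- \frac{1}{194}\right) = - \frac{K}{194}$)
$\sqrt{V{\left(-1935 \right)} + M{\left(327 \right)}} = \sqrt{\left(- \frac{1}{194}\right) \left(-1935\right) + 327} = \sqrt{\frac{1935}{194} + 327} = \sqrt{\frac{65373}{194}} = \frac{\sqrt{12682362}}{194}$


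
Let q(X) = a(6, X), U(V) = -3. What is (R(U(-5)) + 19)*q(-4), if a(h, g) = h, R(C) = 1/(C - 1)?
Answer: 225/2 ≈ 112.50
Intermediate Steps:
R(C) = 1/(-1 + C)
q(X) = 6
(R(U(-5)) + 19)*q(-4) = (1/(-1 - 3) + 19)*6 = (1/(-4) + 19)*6 = (-1/4 + 19)*6 = (75/4)*6 = 225/2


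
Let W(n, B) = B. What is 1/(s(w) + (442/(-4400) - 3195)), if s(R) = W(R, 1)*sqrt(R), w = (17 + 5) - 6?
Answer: -2200/7020421 ≈ -0.00031337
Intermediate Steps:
w = 16 (w = 22 - 6 = 16)
s(R) = sqrt(R) (s(R) = 1*sqrt(R) = sqrt(R))
1/(s(w) + (442/(-4400) - 3195)) = 1/(sqrt(16) + (442/(-4400) - 3195)) = 1/(4 + (442*(-1/4400) - 3195)) = 1/(4 + (-221/2200 - 3195)) = 1/(4 - 7029221/2200) = 1/(-7020421/2200) = -2200/7020421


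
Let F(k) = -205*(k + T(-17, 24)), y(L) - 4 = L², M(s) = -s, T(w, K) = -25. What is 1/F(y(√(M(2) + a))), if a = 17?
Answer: 1/1230 ≈ 0.00081301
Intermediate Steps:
y(L) = 4 + L²
F(k) = 5125 - 205*k (F(k) = -205*(k - 25) = -205*(-25 + k) = 5125 - 205*k)
1/F(y(√(M(2) + a))) = 1/(5125 - 205*(4 + (√(-1*2 + 17))²)) = 1/(5125 - 205*(4 + (√(-2 + 17))²)) = 1/(5125 - 205*(4 + (√15)²)) = 1/(5125 - 205*(4 + 15)) = 1/(5125 - 205*19) = 1/(5125 - 3895) = 1/1230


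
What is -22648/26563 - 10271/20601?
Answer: -739400021/547224363 ≈ -1.3512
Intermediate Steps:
-22648/26563 - 10271/20601 = -739400021/547224363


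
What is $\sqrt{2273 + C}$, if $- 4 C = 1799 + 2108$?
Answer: $\frac{\sqrt{5185}}{2} \approx 36.003$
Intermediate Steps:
$C = - \frac{3907}{4}$ ($C = - \frac{1799 + 2108}{4} = \left(- \frac{1}{4}\right) 3907 = - \frac{3907}{4} \approx -976.75$)
$\sqrt{2273 + C} = \sqrt{2273 - \frac{3907}{4}} = \sqrt{\frac{5185}{4}} = \frac{\sqrt{5185}}{2}$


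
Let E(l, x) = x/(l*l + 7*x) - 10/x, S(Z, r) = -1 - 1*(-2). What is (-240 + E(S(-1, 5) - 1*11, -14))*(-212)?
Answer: 365488/7 ≈ 52213.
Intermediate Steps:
S(Z, r) = 1 (S(Z, r) = -1 + 2 = 1)
E(l, x) = -10/x + x/(l² + 7*x) (E(l, x) = x/(l² + 7*x) - 10/x = -10/x + x/(l² + 7*x))
(-240 + E(S(-1, 5) - 1*11, -14))*(-212) = (-240 + ((-14)² - 70*(-14) - 10*(1 - 1*11)²)/((-14)*((1 - 1*11)² + 7*(-14))))*(-212) = (-240 - (196 + 980 - 10*(1 - 11)²)/(14*((1 - 11)² - 98)))*(-212) = (-240 - (196 + 980 - 10*(-10)²)/(14*((-10)² - 98)))*(-212) = (-240 - (196 + 980 - 10*100)/(14*(100 - 98)))*(-212) = (-240 - 1/14*(196 + 980 - 1000)/2)*(-212) = (-240 - 1/14*½*176)*(-212) = (-240 - 44/7)*(-212) = -1724/7*(-212) = 365488/7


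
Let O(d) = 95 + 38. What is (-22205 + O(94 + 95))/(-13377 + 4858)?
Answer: 22072/8519 ≈ 2.5909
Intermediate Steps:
O(d) = 133
(-22205 + O(94 + 95))/(-13377 + 4858) = (-22205 + 133)/(-13377 + 4858) = -22072/(-8519) = -22072*(-1/8519) = 22072/8519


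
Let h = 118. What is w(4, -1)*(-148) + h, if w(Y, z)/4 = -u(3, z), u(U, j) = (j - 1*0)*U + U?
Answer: 118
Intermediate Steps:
u(U, j) = U + U*j (u(U, j) = (j + 0)*U + U = j*U + U = U*j + U = U + U*j)
w(Y, z) = -12 - 12*z (w(Y, z) = 4*(-3*(1 + z)) = 4*(-(3 + 3*z)) = 4*(-3 - 3*z) = -12 - 12*z)
w(4, -1)*(-148) + h = (-12 - 12*(-1))*(-148) + 118 = (-12 + 12)*(-148) + 118 = 0*(-148) + 118 = 0 + 118 = 118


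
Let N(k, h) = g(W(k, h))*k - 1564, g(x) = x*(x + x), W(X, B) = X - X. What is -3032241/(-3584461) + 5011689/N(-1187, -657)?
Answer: -17959461339705/5606097004 ≈ -3203.6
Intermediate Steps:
W(X, B) = 0
g(x) = 2*x**2 (g(x) = x*(2*x) = 2*x**2)
N(k, h) = -1564 (N(k, h) = (2*0**2)*k - 1564 = (2*0)*k - 1564 = 0*k - 1564 = 0 - 1564 = -1564)
-3032241/(-3584461) + 5011689/N(-1187, -657) = -3032241/(-3584461) + 5011689/(-1564) = -3032241*(-1/3584461) + 5011689*(-1/1564) = 3032241/3584461 - 5011689/1564 = -17959461339705/5606097004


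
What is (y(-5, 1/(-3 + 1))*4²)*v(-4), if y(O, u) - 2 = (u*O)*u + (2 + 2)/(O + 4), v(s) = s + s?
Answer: 416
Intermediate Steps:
v(s) = 2*s
y(O, u) = 2 + 4/(4 + O) + O*u² (y(O, u) = 2 + ((u*O)*u + (2 + 2)/(O + 4)) = 2 + ((O*u)*u + 4/(4 + O)) = 2 + (O*u² + 4/(4 + O)) = 2 + (4/(4 + O) + O*u²) = 2 + 4/(4 + O) + O*u²)
(y(-5, 1/(-3 + 1))*4²)*v(-4) = (((12 + 2*(-5) + (-5)²*(1/(-3 + 1))² + 4*(-5)*(1/(-3 + 1))²)/(4 - 5))*4²)*(2*(-4)) = (((12 - 10 + 25*(1/(-2))² + 4*(-5)*(1/(-2))²)/(-1))*16)*(-8) = (-(12 - 10 + 25*(-½)² + 4*(-5)*(-½)²)*16)*(-8) = (-(12 - 10 + 25*(¼) + 4*(-5)*(¼))*16)*(-8) = (-(12 - 10 + 25/4 - 5)*16)*(-8) = (-1*13/4*16)*(-8) = -13/4*16*(-8) = -52*(-8) = 416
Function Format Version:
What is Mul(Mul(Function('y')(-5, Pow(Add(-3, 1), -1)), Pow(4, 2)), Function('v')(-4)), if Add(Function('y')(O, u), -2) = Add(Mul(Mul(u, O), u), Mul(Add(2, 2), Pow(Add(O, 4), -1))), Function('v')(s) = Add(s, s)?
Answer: 416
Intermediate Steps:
Function('v')(s) = Mul(2, s)
Function('y')(O, u) = Add(2, Mul(4, Pow(Add(4, O), -1)), Mul(O, Pow(u, 2))) (Function('y')(O, u) = Add(2, Add(Mul(Mul(u, O), u), Mul(Add(2, 2), Pow(Add(O, 4), -1)))) = Add(2, Add(Mul(Mul(O, u), u), Mul(4, Pow(Add(4, O), -1)))) = Add(2, Add(Mul(O, Pow(u, 2)), Mul(4, Pow(Add(4, O), -1)))) = Add(2, Add(Mul(4, Pow(Add(4, O), -1)), Mul(O, Pow(u, 2)))) = Add(2, Mul(4, Pow(Add(4, O), -1)), Mul(O, Pow(u, 2))))
Mul(Mul(Function('y')(-5, Pow(Add(-3, 1), -1)), Pow(4, 2)), Function('v')(-4)) = Mul(Mul(Mul(Pow(Add(4, -5), -1), Add(12, Mul(2, -5), Mul(Pow(-5, 2), Pow(Pow(Add(-3, 1), -1), 2)), Mul(4, -5, Pow(Pow(Add(-3, 1), -1), 2)))), Pow(4, 2)), Mul(2, -4)) = Mul(Mul(Mul(Pow(-1, -1), Add(12, -10, Mul(25, Pow(Pow(-2, -1), 2)), Mul(4, -5, Pow(Pow(-2, -1), 2)))), 16), -8) = Mul(Mul(Mul(-1, Add(12, -10, Mul(25, Pow(Rational(-1, 2), 2)), Mul(4, -5, Pow(Rational(-1, 2), 2)))), 16), -8) = Mul(Mul(Mul(-1, Add(12, -10, Mul(25, Rational(1, 4)), Mul(4, -5, Rational(1, 4)))), 16), -8) = Mul(Mul(Mul(-1, Add(12, -10, Rational(25, 4), -5)), 16), -8) = Mul(Mul(Mul(-1, Rational(13, 4)), 16), -8) = Mul(Mul(Rational(-13, 4), 16), -8) = Mul(-52, -8) = 416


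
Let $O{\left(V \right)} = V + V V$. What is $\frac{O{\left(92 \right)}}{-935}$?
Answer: $- \frac{8556}{935} \approx -9.1508$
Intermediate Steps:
$O{\left(V \right)} = V + V^{2}$
$\frac{O{\left(92 \right)}}{-935} = \frac{92 \left(1 + 92\right)}{-935} = 92 \cdot 93 \left(- \frac{1}{935}\right) = 8556 \left(- \frac{1}{935}\right) = - \frac{8556}{935}$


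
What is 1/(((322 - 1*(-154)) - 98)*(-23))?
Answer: -1/8694 ≈ -0.00011502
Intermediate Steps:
1/(((322 - 1*(-154)) - 98)*(-23)) = -1/23/((322 + 154) - 98) = -1/23/(476 - 98) = -1/23/378 = (1/378)*(-1/23) = -1/8694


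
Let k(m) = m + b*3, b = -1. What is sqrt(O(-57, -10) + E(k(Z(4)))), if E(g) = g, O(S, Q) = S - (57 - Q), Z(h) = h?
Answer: I*sqrt(123) ≈ 11.091*I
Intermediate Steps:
O(S, Q) = -57 + Q + S (O(S, Q) = S + (-57 + Q) = -57 + Q + S)
k(m) = -3 + m (k(m) = m - 1*3 = m - 3 = -3 + m)
sqrt(O(-57, -10) + E(k(Z(4)))) = sqrt((-57 - 10 - 57) + (-3 + 4)) = sqrt(-124 + 1) = sqrt(-123) = I*sqrt(123)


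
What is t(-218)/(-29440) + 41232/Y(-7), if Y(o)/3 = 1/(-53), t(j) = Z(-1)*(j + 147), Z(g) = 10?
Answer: -2144503737/2944 ≈ -7.2843e+5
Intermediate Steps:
t(j) = 1470 + 10*j (t(j) = 10*(j + 147) = 10*(147 + j) = 1470 + 10*j)
Y(o) = -3/53 (Y(o) = 3/(-53) = 3*(-1/53) = -3/53)
t(-218)/(-29440) + 41232/Y(-7) = (1470 + 10*(-218))/(-29440) + 41232/(-3/53) = (1470 - 2180)*(-1/29440) + 41232*(-53/3) = -710*(-1/29440) - 728432 = 71/2944 - 728432 = -2144503737/2944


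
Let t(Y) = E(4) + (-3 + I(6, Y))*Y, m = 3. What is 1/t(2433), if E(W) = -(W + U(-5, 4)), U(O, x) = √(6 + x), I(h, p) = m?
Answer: -⅔ + √10/6 ≈ -0.13962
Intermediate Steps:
I(h, p) = 3
E(W) = -W - √10 (E(W) = -(W + √(6 + 4)) = -(W + √10) = -W - √10)
t(Y) = -4 - √10 (t(Y) = (-1*4 - √10) + (-3 + 3)*Y = (-4 - √10) + 0*Y = (-4 - √10) + 0 = -4 - √10)
1/t(2433) = 1/(-4 - √10)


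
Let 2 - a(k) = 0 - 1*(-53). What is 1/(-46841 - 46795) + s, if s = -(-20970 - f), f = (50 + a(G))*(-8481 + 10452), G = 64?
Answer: 1778990363/93636 ≈ 18999.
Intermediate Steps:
a(k) = -51 (a(k) = 2 - (0 - 1*(-53)) = 2 - (0 + 53) = 2 - 1*53 = 2 - 53 = -51)
f = -1971 (f = (50 - 51)*(-8481 + 10452) = -1*1971 = -1971)
s = 18999 (s = -(-20970 - 1*(-1971)) = -(-20970 + 1971) = -1*(-18999) = 18999)
1/(-46841 - 46795) + s = 1/(-46841 - 46795) + 18999 = 1/(-93636) + 18999 = -1/93636 + 18999 = 1778990363/93636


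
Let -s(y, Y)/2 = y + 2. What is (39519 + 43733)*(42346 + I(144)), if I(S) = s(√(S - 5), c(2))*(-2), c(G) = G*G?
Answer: 3526055208 + 333008*√139 ≈ 3.5300e+9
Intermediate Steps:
c(G) = G²
s(y, Y) = -4 - 2*y (s(y, Y) = -2*(y + 2) = -2*(2 + y) = -4 - 2*y)
I(S) = 8 + 4*√(-5 + S) (I(S) = (-4 - 2*√(S - 5))*(-2) = (-4 - 2*√(-5 + S))*(-2) = 8 + 4*√(-5 + S))
(39519 + 43733)*(42346 + I(144)) = (39519 + 43733)*(42346 + (8 + 4*√(-5 + 144))) = 83252*(42346 + (8 + 4*√139)) = 83252*(42354 + 4*√139) = 3526055208 + 333008*√139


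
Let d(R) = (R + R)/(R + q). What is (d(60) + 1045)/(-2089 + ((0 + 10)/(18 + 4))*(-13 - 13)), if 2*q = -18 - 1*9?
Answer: -119075/238793 ≈ -0.49865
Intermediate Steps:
q = -27/2 (q = (-18 - 1*9)/2 = (-18 - 9)/2 = (½)*(-27) = -27/2 ≈ -13.500)
d(R) = 2*R/(-27/2 + R) (d(R) = (R + R)/(R - 27/2) = (2*R)/(-27/2 + R) = 2*R/(-27/2 + R))
(d(60) + 1045)/(-2089 + ((0 + 10)/(18 + 4))*(-13 - 13)) = (4*60/(-27 + 2*60) + 1045)/(-2089 + ((0 + 10)/(18 + 4))*(-13 - 13)) = (4*60/(-27 + 120) + 1045)/(-2089 + (10/22)*(-26)) = (4*60/93 + 1045)/(-2089 + (10*(1/22))*(-26)) = (4*60*(1/93) + 1045)/(-2089 + (5/11)*(-26)) = (80/31 + 1045)/(-2089 - 130/11) = 32475/(31*(-23109/11)) = (32475/31)*(-11/23109) = -119075/238793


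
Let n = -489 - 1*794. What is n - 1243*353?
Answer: -440062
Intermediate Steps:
n = -1283 (n = -489 - 794 = -1283)
n - 1243*353 = -1283 - 1243*353 = -1283 - 438779 = -440062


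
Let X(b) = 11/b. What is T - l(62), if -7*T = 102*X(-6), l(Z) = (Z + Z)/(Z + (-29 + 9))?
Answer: 499/21 ≈ 23.762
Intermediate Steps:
l(Z) = 2*Z/(-20 + Z) (l(Z) = (2*Z)/(Z - 20) = (2*Z)/(-20 + Z) = 2*Z/(-20 + Z))
T = 187/7 (T = -102*11/(-6)/7 = -102*11*(-⅙)/7 = -102*(-11)/(7*6) = -⅐*(-187) = 187/7 ≈ 26.714)
T - l(62) = 187/7 - 2*62/(-20 + 62) = 187/7 - 2*62/42 = 187/7 - 1*62/21 = 187/7 - 62/21 = 499/21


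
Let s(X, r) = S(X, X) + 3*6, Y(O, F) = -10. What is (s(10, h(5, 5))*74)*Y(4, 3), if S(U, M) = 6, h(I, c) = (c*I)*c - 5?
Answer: -17760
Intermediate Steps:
h(I, c) = -5 + I*c² (h(I, c) = (I*c)*c - 5 = I*c² - 5 = -5 + I*c²)
s(X, r) = 24 (s(X, r) = 6 + 3*6 = 6 + 18 = 24)
(s(10, h(5, 5))*74)*Y(4, 3) = (24*74)*(-10) = 1776*(-10) = -17760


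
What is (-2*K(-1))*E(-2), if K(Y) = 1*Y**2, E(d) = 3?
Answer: -6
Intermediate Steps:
K(Y) = Y**2
(-2*K(-1))*E(-2) = -2*(-1)**2*3 = -2*1*3 = -2*3 = -6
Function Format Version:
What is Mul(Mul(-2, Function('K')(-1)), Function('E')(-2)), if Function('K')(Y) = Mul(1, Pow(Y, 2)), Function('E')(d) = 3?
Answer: -6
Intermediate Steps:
Function('K')(Y) = Pow(Y, 2)
Mul(Mul(-2, Function('K')(-1)), Function('E')(-2)) = Mul(Mul(-2, Pow(-1, 2)), 3) = Mul(Mul(-2, 1), 3) = Mul(-2, 3) = -6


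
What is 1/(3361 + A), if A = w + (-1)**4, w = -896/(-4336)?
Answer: 271/911158 ≈ 0.00029742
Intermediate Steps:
w = 56/271 (w = -896*(-1/4336) = 56/271 ≈ 0.20664)
A = 327/271 (A = 56/271 + (-1)**4 = 56/271 + 1 = 327/271 ≈ 1.2066)
1/(3361 + A) = 1/(3361 + 327/271) = 1/(911158/271) = 271/911158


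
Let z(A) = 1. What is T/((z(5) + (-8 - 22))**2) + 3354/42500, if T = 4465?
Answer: 96291607/17871250 ≈ 5.3881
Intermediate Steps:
T/((z(5) + (-8 - 22))**2) + 3354/42500 = 4465/((1 + (-8 - 22))**2) + 3354/42500 = 4465/((1 - 30)**2) + 3354*(1/42500) = 4465/((-29)**2) + 1677/21250 = 4465/841 + 1677/21250 = 96291607/17871250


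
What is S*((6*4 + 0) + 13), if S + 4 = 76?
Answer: 2664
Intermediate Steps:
S = 72 (S = -4 + 76 = 72)
S*((6*4 + 0) + 13) = 72*((6*4 + 0) + 13) = 72*((24 + 0) + 13) = 72*(24 + 13) = 72*37 = 2664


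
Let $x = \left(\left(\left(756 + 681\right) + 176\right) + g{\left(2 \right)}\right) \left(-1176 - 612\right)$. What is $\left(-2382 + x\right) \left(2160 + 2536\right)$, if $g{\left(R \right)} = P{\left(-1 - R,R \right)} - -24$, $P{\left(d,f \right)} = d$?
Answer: $-13730981904$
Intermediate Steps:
$g{\left(R \right)} = 23 - R$ ($g{\left(R \right)} = \left(-1 - R\right) - -24 = \left(-1 - R\right) + 24 = 23 - R$)
$x = -2921592$ ($x = \left(\left(\left(756 + 681\right) + 176\right) + \left(23 - 2\right)\right) \left(-1176 - 612\right) = \left(\left(1437 + 176\right) + \left(23 - 2\right)\right) \left(-1788\right) = \left(1613 + 21\right) \left(-1788\right) = 1634 \left(-1788\right) = -2921592$)
$\left(-2382 + x\right) \left(2160 + 2536\right) = \left(-2382 - 2921592\right) \left(2160 + 2536\right) = \left(-2923974\right) 4696 = -13730981904$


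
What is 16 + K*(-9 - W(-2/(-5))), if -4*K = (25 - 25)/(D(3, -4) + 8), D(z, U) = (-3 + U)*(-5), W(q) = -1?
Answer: 16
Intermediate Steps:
D(z, U) = 15 - 5*U
K = 0 (K = -(25 - 25)/(4*((15 - 5*(-4)) + 8)) = -0/((15 + 20) + 8) = -0/(35 + 8) = -0/43 = -¼*0 = 0)
16 + K*(-9 - W(-2/(-5))) = 16 + 0*(-9 - 1*(-1)) = 16 + 0*(-9 + 1) = 16 + 0*(-8) = 16 + 0 = 16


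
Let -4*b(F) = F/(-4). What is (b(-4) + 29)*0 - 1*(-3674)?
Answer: 3674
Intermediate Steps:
b(F) = F/16 (b(F) = -F/(4*(-4)) = -F*(-1)/(4*4) = -(-1)*F/16 = F/16)
(b(-4) + 29)*0 - 1*(-3674) = ((1/16)*(-4) + 29)*0 - 1*(-3674) = (-¼ + 29)*0 + 3674 = (115/4)*0 + 3674 = 0 + 3674 = 3674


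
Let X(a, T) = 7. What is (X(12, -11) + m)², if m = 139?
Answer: 21316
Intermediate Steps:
(X(12, -11) + m)² = (7 + 139)² = 146² = 21316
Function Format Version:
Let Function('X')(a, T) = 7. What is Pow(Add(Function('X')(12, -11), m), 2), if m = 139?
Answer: 21316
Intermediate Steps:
Pow(Add(Function('X')(12, -11), m), 2) = Pow(Add(7, 139), 2) = Pow(146, 2) = 21316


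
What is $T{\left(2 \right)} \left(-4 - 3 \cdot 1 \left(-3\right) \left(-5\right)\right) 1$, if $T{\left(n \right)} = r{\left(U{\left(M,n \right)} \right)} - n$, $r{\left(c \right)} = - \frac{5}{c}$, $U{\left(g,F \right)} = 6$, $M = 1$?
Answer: $\frac{833}{6} \approx 138.83$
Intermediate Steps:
$T{\left(n \right)} = - \frac{5}{6} - n$
$T{\left(2 \right)} \left(-4 - 3 \cdot 1 \left(-3\right) \left(-5\right)\right) 1 = \left(- \frac{5}{6} - 2\right) \left(-4 - 3 \cdot 1 \left(-3\right) \left(-5\right)\right) 1 = \left(- \frac{5}{6} - 2\right) \left(-4 - 3 \left(\left(-3\right) \left(-5\right)\right)\right) 1 = - \frac{17 \left(-4 - 45\right)}{6} \cdot 1 = \left(- \frac{17}{6}\right) \left(-49\right) 1 = \frac{833}{6} \cdot 1 = \frac{833}{6}$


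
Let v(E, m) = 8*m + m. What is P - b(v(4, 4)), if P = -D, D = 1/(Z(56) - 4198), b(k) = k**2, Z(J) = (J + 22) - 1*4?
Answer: -5344703/4124 ≈ -1296.0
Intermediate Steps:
Z(J) = 18 + J (Z(J) = (22 + J) - 4 = 18 + J)
v(E, m) = 9*m
D = -1/4124 (D = 1/((18 + 56) - 4198) = 1/(74 - 4198) = 1/(-4124) = -1/4124 ≈ -0.00024248)
P = 1/4124 (P = -1*(-1/4124) = 1/4124 ≈ 0.00024248)
P - b(v(4, 4)) = 1/4124 - (9*4)**2 = 1/4124 - 1*36**2 = 1/4124 - 1*1296 = 1/4124 - 1296 = -5344703/4124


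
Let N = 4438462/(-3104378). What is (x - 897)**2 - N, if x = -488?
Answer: 2977449963756/1552189 ≈ 1.9182e+6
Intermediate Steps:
N = -2219231/1552189 (N = 4438462*(-1/3104378) = -2219231/1552189 ≈ -1.4297)
(x - 897)**2 - N = (-488 - 897)**2 - 1*(-2219231/1552189) = (-1385)**2 + 2219231/1552189 = 1918225 + 2219231/1552189 = 2977449963756/1552189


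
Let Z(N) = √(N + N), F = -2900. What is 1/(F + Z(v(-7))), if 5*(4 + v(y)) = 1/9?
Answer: -65250/189225179 - 3*I*√1790/378450358 ≈ -0.00034483 - 3.3538e-7*I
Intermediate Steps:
v(y) = -179/45 (v(y) = -4 + (⅕)/9 = -4 + (⅕)*(⅑) = -4 + 1/45 = -179/45)
Z(N) = √2*√N (Z(N) = √(2*N) = √2*√N)
1/(F + Z(v(-7))) = 1/(-2900 + √2*√(-179/45)) = 1/(-2900 + √2*(I*√895/15)) = 1/(-2900 + I*√1790/15)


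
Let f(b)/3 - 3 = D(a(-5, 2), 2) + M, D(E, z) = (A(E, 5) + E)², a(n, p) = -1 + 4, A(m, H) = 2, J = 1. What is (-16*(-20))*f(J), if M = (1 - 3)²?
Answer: 30720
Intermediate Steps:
a(n, p) = 3
D(E, z) = (2 + E)²
M = 4 (M = (-2)² = 4)
f(b) = 96 (f(b) = 9 + 3*((2 + 3)² + 4) = 9 + 3*(5² + 4) = 9 + 3*(25 + 4) = 9 + 3*29 = 9 + 87 = 96)
(-16*(-20))*f(J) = -16*(-20)*96 = 320*96 = 30720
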